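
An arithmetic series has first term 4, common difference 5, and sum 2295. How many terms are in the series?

Using S = n/2 × [2a + (n-1)d]
2295 = n/2 × [2(4) + (n-1)(5)]
2295 = n/2 × [8 + 5n - 5]
4590 = n × [3 + 5n]
5n² + (3)n - 4590 = 0
Discriminant: Δ = (3)² - 4(5)(-4590) = 9 + 91800 = 91809
√Δ = 303
n = [-(3) + √Δ] / (2·5) = (-3 + 303) / 10 = 300 / 10 = 30
(The negative root is discarded since n must be a positive integer.)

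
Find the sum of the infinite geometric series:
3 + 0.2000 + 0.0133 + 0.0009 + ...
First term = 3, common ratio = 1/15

For |r| < 1, S = a / (1 - r)
S = 3 / (1 - (1/15))
S = 3 / (14/15)
S = 45/14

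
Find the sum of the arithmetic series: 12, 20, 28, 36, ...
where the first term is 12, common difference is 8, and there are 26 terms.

Sₙ = n/2 × (first + last)
Last term = a + (n-1)d = 12 + (26-1)×8 = 212
S_26 = 26/2 × (12 + 212)
S_26 = 26/2 × 224 = 2912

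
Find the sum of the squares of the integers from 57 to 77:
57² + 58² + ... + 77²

Use ∑_{k=1}^{n} k² = n(n+1)(2n+1)/6, then subtract the first 56 terms.
∑_{k=1}^{77} k² = 77×78×155/6 = 155155
∑_{k=1}^{56} k² = 56×57×113/6 = 60116
∑_{k=57}^{77} k² = 155155 - 60116 = 95039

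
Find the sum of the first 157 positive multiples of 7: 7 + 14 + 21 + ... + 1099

Factor out 7: = 7(1 + 2 + ... + 157) = 7 × n(n+1)/2
= 7 × 157×158/2
= 7 × 12403
= 86821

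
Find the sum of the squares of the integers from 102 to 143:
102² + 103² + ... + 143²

Use ∑_{k=1}^{n} k² = n(n+1)(2n+1)/6, then subtract the first 101 terms.
∑_{k=1}^{143} k² = 143×144×287/6 = 984984
∑_{k=1}^{101} k² = 101×102×203/6 = 348551
∑_{k=102}^{143} k² = 984984 - 348551 = 636433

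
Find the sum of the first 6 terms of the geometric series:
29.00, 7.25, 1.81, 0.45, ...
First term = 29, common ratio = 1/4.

Sₙ = a(1 - rⁿ) / (1 - r)
S_6 = 29(1 - (1/4)^6) / (1 - (1/4))
S_6 = 29(1 - (1/4096)) / (3/4)
S_6 = 39585/1024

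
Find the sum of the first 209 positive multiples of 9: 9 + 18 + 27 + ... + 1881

Factor out 9: = 9(1 + 2 + ... + 209) = 9 × n(n+1)/2
= 9 × 209×210/2
= 9 × 21945
= 197505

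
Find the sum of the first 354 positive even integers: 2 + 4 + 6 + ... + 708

Sum of first n even numbers = n(n+1)
= 354×355
= 125670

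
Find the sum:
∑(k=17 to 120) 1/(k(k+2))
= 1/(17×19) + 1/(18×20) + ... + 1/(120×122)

Partial fractions: 1/(k(k+2)) = (1/2)[1/k - 1/(k+2)]
Telescoping leaves the first two and last two terms:
= (1/2)[1/17 + 1/18 - 1/121 - 1/122]
= 55289/1129293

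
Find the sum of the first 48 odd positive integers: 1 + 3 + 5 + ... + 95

Sum of first n odd numbers = n²
= 48²
= 2304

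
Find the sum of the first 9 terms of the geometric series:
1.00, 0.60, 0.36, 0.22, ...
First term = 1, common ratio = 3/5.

Sₙ = a(1 - rⁿ) / (1 - r)
S_9 = 1(1 - (3/5)^9) / (1 - (3/5))
S_9 = 1(1 - (19683/1953125)) / (2/5)
S_9 = 966721/390625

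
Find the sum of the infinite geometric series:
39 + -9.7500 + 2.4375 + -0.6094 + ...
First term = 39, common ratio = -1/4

For |r| < 1, S = a / (1 - r)
S = 39 / (1 - (-1/4))
S = 39 / (5/4)
S = 156/5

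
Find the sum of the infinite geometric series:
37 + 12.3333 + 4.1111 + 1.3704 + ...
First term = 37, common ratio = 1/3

For |r| < 1, S = a / (1 - r)
S = 37 / (1 - (1/3))
S = 37 / (2/3)
S = 111/2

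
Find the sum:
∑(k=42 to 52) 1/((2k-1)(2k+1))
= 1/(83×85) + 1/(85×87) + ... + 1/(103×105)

Partial fractions: 1/((2k-1)(2k+1)) = (1/2)[1/(2k-1) - 1/(2k+1)]
The series telescopes:
= (1/2)[1/83 - 1/105]
= 11/8715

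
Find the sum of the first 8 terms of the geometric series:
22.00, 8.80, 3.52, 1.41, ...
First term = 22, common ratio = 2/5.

Sₙ = a(1 - rⁿ) / (1 - r)
S_8 = 22(1 - (2/5)^8) / (1 - (2/5))
S_8 = 22(1 - (256/390625)) / (3/5)
S_8 = 2862706/78125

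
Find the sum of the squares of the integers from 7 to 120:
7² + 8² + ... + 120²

Use ∑_{k=1}^{n} k² = n(n+1)(2n+1)/6, then subtract the first 6 terms.
∑_{k=1}^{120} k² = 120×121×241/6 = 583220
∑_{k=1}^{6} k² = 6×7×13/6 = 91
∑_{k=7}^{120} k² = 583220 - 91 = 583129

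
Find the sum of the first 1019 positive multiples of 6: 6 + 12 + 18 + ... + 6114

Factor out 6: = 6(1 + 2 + ... + 1019) = 6 × n(n+1)/2
= 6 × 1019×1020/2
= 6 × 519690
= 3118140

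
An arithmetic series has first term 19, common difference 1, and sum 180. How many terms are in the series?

Using S = n/2 × [2a + (n-1)d]
180 = n/2 × [2(19) + (n-1)(1)]
180 = n/2 × [38 + 1n - 1]
360 = n × [37 + 1n]
1n² + (37)n - 360 = 0
Discriminant: Δ = (37)² - 4(1)(-360) = 1369 + 1440 = 2809
√Δ = 53
n = [-(37) + √Δ] / (2·1) = (-37 + 53) / 2 = 16 / 2 = 8
(The negative root is discarded since n must be a positive integer.)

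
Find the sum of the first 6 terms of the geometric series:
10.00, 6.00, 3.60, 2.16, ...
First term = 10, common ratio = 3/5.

Sₙ = a(1 - rⁿ) / (1 - r)
S_6 = 10(1 - (3/5)^6) / (1 - (3/5))
S_6 = 10(1 - (729/15625)) / (2/5)
S_6 = 14896/625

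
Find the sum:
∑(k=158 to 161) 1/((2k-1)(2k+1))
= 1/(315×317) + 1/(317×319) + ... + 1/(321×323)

Partial fractions: 1/((2k-1)(2k+1)) = (1/2)[1/(2k-1) - 1/(2k+1)]
The series telescopes:
= (1/2)[1/315 - 1/323]
= 4/101745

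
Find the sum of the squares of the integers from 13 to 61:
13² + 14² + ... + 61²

Use ∑_{k=1}^{n} k² = n(n+1)(2n+1)/6, then subtract the first 12 terms.
∑_{k=1}^{61} k² = 61×62×123/6 = 77531
∑_{k=1}^{12} k² = 12×13×25/6 = 650
∑_{k=13}^{61} k² = 77531 - 650 = 76881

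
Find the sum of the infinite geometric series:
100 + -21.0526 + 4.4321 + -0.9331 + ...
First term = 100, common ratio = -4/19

For |r| < 1, S = a / (1 - r)
S = 100 / (1 - (-4/19))
S = 100 / (23/19)
S = 1900/23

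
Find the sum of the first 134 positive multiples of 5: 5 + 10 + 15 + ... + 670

Factor out 5: = 5(1 + 2 + ... + 134) = 5 × n(n+1)/2
= 5 × 134×135/2
= 5 × 9045
= 45225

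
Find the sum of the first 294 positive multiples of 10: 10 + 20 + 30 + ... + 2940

Factor out 10: = 10(1 + 2 + ... + 294) = 10 × n(n+1)/2
= 10 × 294×295/2
= 10 × 43365
= 433650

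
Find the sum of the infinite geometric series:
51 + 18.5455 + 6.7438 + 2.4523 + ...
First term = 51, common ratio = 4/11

For |r| < 1, S = a / (1 - r)
S = 51 / (1 - (4/11))
S = 51 / (7/11)
S = 561/7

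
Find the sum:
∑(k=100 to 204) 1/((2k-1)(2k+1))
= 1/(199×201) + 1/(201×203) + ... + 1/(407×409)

Partial fractions: 1/((2k-1)(2k+1)) = (1/2)[1/(2k-1) - 1/(2k+1)]
The series telescopes:
= (1/2)[1/199 - 1/409]
= 105/81391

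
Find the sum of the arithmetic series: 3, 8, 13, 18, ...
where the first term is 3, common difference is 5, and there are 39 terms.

Sₙ = n/2 × (first + last)
Last term = a + (n-1)d = 3 + (39-1)×5 = 193
S_39 = 39/2 × (3 + 193)
S_39 = 39/2 × 196 = 3822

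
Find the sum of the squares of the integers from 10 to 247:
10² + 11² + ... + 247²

Use ∑_{k=1}^{n} k² = n(n+1)(2n+1)/6, then subtract the first 9 terms.
∑_{k=1}^{247} k² = 247×248×495/6 = 5053620
∑_{k=1}^{9} k² = 9×10×19/6 = 285
∑_{k=10}^{247} k² = 5053620 - 285 = 5053335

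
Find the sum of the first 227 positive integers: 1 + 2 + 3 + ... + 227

Formula: ∑k = n(n+1)/2
= 227×228/2
= 51756/2
= 25878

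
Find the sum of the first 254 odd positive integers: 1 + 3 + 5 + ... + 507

Sum of first n odd numbers = n²
= 254²
= 64516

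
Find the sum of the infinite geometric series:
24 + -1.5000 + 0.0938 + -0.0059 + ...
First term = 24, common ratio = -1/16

For |r| < 1, S = a / (1 - r)
S = 24 / (1 - (-1/16))
S = 24 / (17/16)
S = 384/17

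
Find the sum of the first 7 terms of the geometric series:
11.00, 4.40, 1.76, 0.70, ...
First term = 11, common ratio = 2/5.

Sₙ = a(1 - rⁿ) / (1 - r)
S_7 = 11(1 - (2/5)^7) / (1 - (2/5))
S_7 = 11(1 - (128/78125)) / (3/5)
S_7 = 285989/15625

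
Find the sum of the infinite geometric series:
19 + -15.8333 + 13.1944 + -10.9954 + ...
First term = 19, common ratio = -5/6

For |r| < 1, S = a / (1 - r)
S = 19 / (1 - (-5/6))
S = 19 / (11/6)
S = 114/11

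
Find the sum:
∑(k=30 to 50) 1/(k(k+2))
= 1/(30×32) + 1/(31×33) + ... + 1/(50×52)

Partial fractions: 1/(k(k+2)) = (1/2)[1/k - 1/(k+2)]
Telescoping leaves the first two and last two terms:
= (1/2)[1/30 + 1/31 - 1/51 - 1/52]
= 10997/822120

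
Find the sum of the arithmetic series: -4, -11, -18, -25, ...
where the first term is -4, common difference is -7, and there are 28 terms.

Sₙ = n/2 × (first + last)
Last term = a + (n-1)d = -4 + (28-1)×(-7) = -193
S_28 = 28/2 × (-4 + (-193))
S_28 = 28/2 × (-197) = -2758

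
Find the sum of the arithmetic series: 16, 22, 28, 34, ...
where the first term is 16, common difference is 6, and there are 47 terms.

Sₙ = n/2 × (first + last)
Last term = a + (n-1)d = 16 + (47-1)×6 = 292
S_47 = 47/2 × (16 + 292)
S_47 = 47/2 × 308 = 7238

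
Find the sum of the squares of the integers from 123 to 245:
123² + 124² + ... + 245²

Use ∑_{k=1}^{n} k² = n(n+1)(2n+1)/6, then subtract the first 122 terms.
∑_{k=1}^{245} k² = 245×246×491/6 = 4932095
∑_{k=1}^{122} k² = 122×123×245/6 = 612745
∑_{k=123}^{245} k² = 4932095 - 612745 = 4319350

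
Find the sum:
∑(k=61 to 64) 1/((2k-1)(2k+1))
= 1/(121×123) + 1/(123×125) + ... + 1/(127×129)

Partial fractions: 1/((2k-1)(2k+1)) = (1/2)[1/(2k-1) - 1/(2k+1)]
The series telescopes:
= (1/2)[1/121 - 1/129]
= 4/15609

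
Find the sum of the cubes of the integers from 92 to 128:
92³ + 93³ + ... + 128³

Use ∑_{k=1}^{n} k³ = [n(n+1)/2]², then subtract the first 91 terms.
∑_{k=1}^{128} k³ = [128×129/2]² = 8256² = 68161536
∑_{k=1}^{91} k³ = [91×92/2]² = 4186² = 17522596
∑_{k=92}^{128} k³ = 68161536 - 17522596 = 50638940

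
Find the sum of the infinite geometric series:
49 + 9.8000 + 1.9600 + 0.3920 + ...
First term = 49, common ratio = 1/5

For |r| < 1, S = a / (1 - r)
S = 49 / (1 - (1/5))
S = 49 / (4/5)
S = 245/4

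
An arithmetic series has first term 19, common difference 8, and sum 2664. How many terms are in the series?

Using S = n/2 × [2a + (n-1)d]
2664 = n/2 × [2(19) + (n-1)(8)]
2664 = n/2 × [38 + 8n - 8]
5328 = n × [30 + 8n]
8n² + (30)n - 5328 = 0
Discriminant: Δ = (30)² - 4(8)(-5328) = 900 + 170496 = 171396
√Δ = 414
n = [-(30) + √Δ] / (2·8) = (-30 + 414) / 16 = 384 / 16 = 24
(The negative root is discarded since n must be a positive integer.)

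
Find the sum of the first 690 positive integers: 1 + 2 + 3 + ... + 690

Formula: ∑k = n(n+1)/2
= 690×691/2
= 476790/2
= 238395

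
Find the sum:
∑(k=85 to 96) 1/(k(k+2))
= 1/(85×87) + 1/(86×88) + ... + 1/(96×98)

Partial fractions: 1/(k(k+2)) = (1/2)[1/k - 1/(k+2)]
Telescoping leaves the first two and last two terms:
= (1/2)[1/85 + 1/86 - 1/97 - 1/98]
= 50019/34744430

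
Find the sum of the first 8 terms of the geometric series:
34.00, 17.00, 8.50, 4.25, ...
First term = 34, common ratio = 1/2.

Sₙ = a(1 - rⁿ) / (1 - r)
S_8 = 34(1 - (1/2)^8) / (1 - (1/2))
S_8 = 34(1 - (1/256)) / (1/2)
S_8 = 4335/64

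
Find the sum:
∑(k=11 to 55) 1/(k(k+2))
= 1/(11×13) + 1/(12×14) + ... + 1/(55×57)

Partial fractions: 1/(k(k+2)) = (1/2)[1/k - 1/(k+2)]
Telescoping leaves the first two and last two terms:
= (1/2)[1/11 + 1/12 - 1/56 - 1/57]
= 1625/23408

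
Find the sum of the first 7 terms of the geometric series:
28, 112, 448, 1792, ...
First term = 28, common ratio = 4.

Sₙ = a(1 - rⁿ) / (1 - r)
S_7 = 28(1 - 4^7) / (1 - 4)
S_7 = 28(1 - 16384) / (-3)
S_7 = 152908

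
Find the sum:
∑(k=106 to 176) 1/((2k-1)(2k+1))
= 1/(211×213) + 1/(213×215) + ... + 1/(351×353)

Partial fractions: 1/((2k-1)(2k+1)) = (1/2)[1/(2k-1) - 1/(2k+1)]
The series telescopes:
= (1/2)[1/211 - 1/353]
= 71/74483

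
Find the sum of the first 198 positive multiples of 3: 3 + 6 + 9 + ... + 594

Factor out 3: = 3(1 + 2 + ... + 198) = 3 × n(n+1)/2
= 3 × 198×199/2
= 3 × 19701
= 59103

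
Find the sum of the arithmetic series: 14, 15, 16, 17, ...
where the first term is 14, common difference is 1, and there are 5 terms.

Sₙ = n/2 × (first + last)
Last term = a + (n-1)d = 14 + (5-1)×1 = 18
S_5 = 5/2 × (14 + 18)
S_5 = 5/2 × 32 = 80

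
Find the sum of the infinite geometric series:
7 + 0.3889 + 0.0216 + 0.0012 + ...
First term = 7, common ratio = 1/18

For |r| < 1, S = a / (1 - r)
S = 7 / (1 - (1/18))
S = 7 / (17/18)
S = 126/17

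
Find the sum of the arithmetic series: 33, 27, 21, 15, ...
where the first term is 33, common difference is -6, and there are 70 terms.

Sₙ = n/2 × (first + last)
Last term = a + (n-1)d = 33 + (70-1)×(-6) = -381
S_70 = 70/2 × (33 + (-381))
S_70 = 70/2 × (-348) = -12180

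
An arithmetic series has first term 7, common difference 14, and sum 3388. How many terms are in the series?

Using S = n/2 × [2a + (n-1)d]
3388 = n/2 × [2(7) + (n-1)(14)]
3388 = n/2 × [14 + 14n - 14]
6776 = n × [0 + 14n]
14n² + (0)n - 6776 = 0
Discriminant: Δ = (0)² - 4(14)(-6776) = 0 + 379456 = 379456
√Δ = 616
n = [-(0) + √Δ] / (2·14) = (0 + 616) / 28 = 616 / 28 = 22
(The negative root is discarded since n must be a positive integer.)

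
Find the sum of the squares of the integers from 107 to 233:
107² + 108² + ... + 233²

Use ∑_{k=1}^{n} k² = n(n+1)(2n+1)/6, then subtract the first 106 terms.
∑_{k=1}^{233} k² = 233×234×467/6 = 4243629
∑_{k=1}^{106} k² = 106×107×213/6 = 402641
∑_{k=107}^{233} k² = 4243629 - 402641 = 3840988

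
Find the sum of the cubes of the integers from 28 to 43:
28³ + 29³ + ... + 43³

Use ∑_{k=1}^{n} k³ = [n(n+1)/2]², then subtract the first 27 terms.
∑_{k=1}^{43} k³ = [43×44/2]² = 946² = 894916
∑_{k=1}^{27} k³ = [27×28/2]² = 378² = 142884
∑_{k=28}^{43} k³ = 894916 - 142884 = 752032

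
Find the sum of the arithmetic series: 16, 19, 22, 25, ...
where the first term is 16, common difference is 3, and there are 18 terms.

Sₙ = n/2 × (first + last)
Last term = a + (n-1)d = 16 + (18-1)×3 = 67
S_18 = 18/2 × (16 + 67)
S_18 = 18/2 × 83 = 747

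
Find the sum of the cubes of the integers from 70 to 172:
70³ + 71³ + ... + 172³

Use ∑_{k=1}^{n} k³ = [n(n+1)/2]², then subtract the first 69 terms.
∑_{k=1}^{172} k³ = [172×173/2]² = 14878² = 221354884
∑_{k=1}^{69} k³ = [69×70/2]² = 2415² = 5832225
∑_{k=70}^{172} k³ = 221354884 - 5832225 = 215522659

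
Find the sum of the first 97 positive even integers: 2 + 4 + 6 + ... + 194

Sum of first n even numbers = n(n+1)
= 97×98
= 9506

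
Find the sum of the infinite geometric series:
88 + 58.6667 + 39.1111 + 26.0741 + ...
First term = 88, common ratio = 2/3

For |r| < 1, S = a / (1 - r)
S = 88 / (1 - (2/3))
S = 88 / (1/3)
S = 264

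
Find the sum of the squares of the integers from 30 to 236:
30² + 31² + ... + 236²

Use ∑_{k=1}^{n} k² = n(n+1)(2n+1)/6, then subtract the first 29 terms.
∑_{k=1}^{236} k² = 236×237×473/6 = 4409306
∑_{k=1}^{29} k² = 29×30×59/6 = 8555
∑_{k=30}^{236} k² = 4409306 - 8555 = 4400751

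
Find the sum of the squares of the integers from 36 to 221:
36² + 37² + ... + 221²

Use ∑_{k=1}^{n} k² = n(n+1)(2n+1)/6, then subtract the first 35 terms.
∑_{k=1}^{221} k² = 221×222×443/6 = 3622411
∑_{k=1}^{35} k² = 35×36×71/6 = 14910
∑_{k=36}^{221} k² = 3622411 - 14910 = 3607501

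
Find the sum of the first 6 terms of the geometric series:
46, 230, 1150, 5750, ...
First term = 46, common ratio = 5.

Sₙ = a(1 - rⁿ) / (1 - r)
S_6 = 46(1 - 5^6) / (1 - 5)
S_6 = 46(1 - 15625) / (-4)
S_6 = 179676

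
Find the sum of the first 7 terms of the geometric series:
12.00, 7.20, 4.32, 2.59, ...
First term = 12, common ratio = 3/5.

Sₙ = a(1 - rⁿ) / (1 - r)
S_7 = 12(1 - (3/5)^7) / (1 - (3/5))
S_7 = 12(1 - (2187/78125)) / (2/5)
S_7 = 455628/15625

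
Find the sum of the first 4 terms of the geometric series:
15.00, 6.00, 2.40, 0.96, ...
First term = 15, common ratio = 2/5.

Sₙ = a(1 - rⁿ) / (1 - r)
S_4 = 15(1 - (2/5)^4) / (1 - (2/5))
S_4 = 15(1 - (16/625)) / (3/5)
S_4 = 609/25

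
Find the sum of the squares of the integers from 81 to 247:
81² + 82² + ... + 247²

Use ∑_{k=1}^{n} k² = n(n+1)(2n+1)/6, then subtract the first 80 terms.
∑_{k=1}^{247} k² = 247×248×495/6 = 5053620
∑_{k=1}^{80} k² = 80×81×161/6 = 173880
∑_{k=81}^{247} k² = 5053620 - 173880 = 4879740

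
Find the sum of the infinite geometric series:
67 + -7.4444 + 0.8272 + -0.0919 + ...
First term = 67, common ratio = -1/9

For |r| < 1, S = a / (1 - r)
S = 67 / (1 - (-1/9))
S = 67 / (10/9)
S = 603/10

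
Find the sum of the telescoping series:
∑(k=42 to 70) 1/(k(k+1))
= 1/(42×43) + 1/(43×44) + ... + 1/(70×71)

Partial fractions: 1/(k(k+1)) = 1/k - 1/(k+1)
The series telescopes:
= (1/42 - 1/43) + (1/43 - 1/44) + ... + (1/70 - 1/71)
= 1/42 - 1/71
= 29/2982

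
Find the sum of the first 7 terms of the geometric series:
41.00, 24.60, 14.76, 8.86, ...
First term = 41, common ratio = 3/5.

Sₙ = a(1 - rⁿ) / (1 - r)
S_7 = 41(1 - (3/5)^7) / (1 - (3/5))
S_7 = 41(1 - (2187/78125)) / (2/5)
S_7 = 1556729/15625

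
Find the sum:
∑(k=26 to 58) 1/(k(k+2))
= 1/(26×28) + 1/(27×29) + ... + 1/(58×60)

Partial fractions: 1/(k(k+2)) = (1/2)[1/k - 1/(k+2)]
Telescoping leaves the first two and last two terms:
= (1/2)[1/26 + 1/27 - 1/59 - 1/60]
= 17347/828360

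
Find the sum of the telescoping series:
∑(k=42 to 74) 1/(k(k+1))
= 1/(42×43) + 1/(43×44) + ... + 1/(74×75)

Partial fractions: 1/(k(k+1)) = 1/k - 1/(k+1)
The series telescopes:
= (1/42 - 1/43) + (1/43 - 1/44) + ... + (1/74 - 1/75)
= 1/42 - 1/75
= 11/1050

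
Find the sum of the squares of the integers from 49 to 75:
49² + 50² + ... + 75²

Use ∑_{k=1}^{n} k² = n(n+1)(2n+1)/6, then subtract the first 48 terms.
∑_{k=1}^{75} k² = 75×76×151/6 = 143450
∑_{k=1}^{48} k² = 48×49×97/6 = 38024
∑_{k=49}^{75} k² = 143450 - 38024 = 105426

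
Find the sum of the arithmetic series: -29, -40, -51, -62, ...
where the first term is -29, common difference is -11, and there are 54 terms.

Sₙ = n/2 × (first + last)
Last term = a + (n-1)d = -29 + (54-1)×(-11) = -612
S_54 = 54/2 × (-29 + (-612))
S_54 = 54/2 × (-641) = -17307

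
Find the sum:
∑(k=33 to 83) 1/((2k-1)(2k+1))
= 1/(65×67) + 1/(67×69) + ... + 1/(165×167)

Partial fractions: 1/((2k-1)(2k+1)) = (1/2)[1/(2k-1) - 1/(2k+1)]
The series telescopes:
= (1/2)[1/65 - 1/167]
= 51/10855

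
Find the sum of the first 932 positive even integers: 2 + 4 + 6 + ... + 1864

Sum of first n even numbers = n(n+1)
= 932×933
= 869556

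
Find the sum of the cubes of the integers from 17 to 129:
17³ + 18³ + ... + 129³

Use ∑_{k=1}^{n} k³ = [n(n+1)/2]², then subtract the first 16 terms.
∑_{k=1}^{129} k³ = [129×130/2]² = 8385² = 70308225
∑_{k=1}^{16} k³ = [16×17/2]² = 136² = 18496
∑_{k=17}^{129} k³ = 70308225 - 18496 = 70289729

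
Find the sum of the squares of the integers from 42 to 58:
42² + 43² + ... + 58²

Use ∑_{k=1}^{n} k² = n(n+1)(2n+1)/6, then subtract the first 41 terms.
∑_{k=1}^{58} k² = 58×59×117/6 = 66729
∑_{k=1}^{41} k² = 41×42×83/6 = 23821
∑_{k=42}^{58} k² = 66729 - 23821 = 42908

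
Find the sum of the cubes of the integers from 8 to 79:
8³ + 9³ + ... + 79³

Use ∑_{k=1}^{n} k³ = [n(n+1)/2]², then subtract the first 7 terms.
∑_{k=1}^{79} k³ = [79×80/2]² = 3160² = 9985600
∑_{k=1}^{7} k³ = [7×8/2]² = 28² = 784
∑_{k=8}^{79} k³ = 9985600 - 784 = 9984816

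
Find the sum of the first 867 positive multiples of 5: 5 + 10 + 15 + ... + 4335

Factor out 5: = 5(1 + 2 + ... + 867) = 5 × n(n+1)/2
= 5 × 867×868/2
= 5 × 376278
= 1881390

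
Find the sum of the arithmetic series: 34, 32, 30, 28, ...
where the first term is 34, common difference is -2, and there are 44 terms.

Sₙ = n/2 × (first + last)
Last term = a + (n-1)d = 34 + (44-1)×(-2) = -52
S_44 = 44/2 × (34 + (-52))
S_44 = 44/2 × (-18) = -396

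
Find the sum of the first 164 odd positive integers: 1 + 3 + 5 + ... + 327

Sum of first n odd numbers = n²
= 164²
= 26896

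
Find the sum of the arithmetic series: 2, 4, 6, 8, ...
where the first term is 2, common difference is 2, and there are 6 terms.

Sₙ = n/2 × (first + last)
Last term = a + (n-1)d = 2 + (6-1)×2 = 12
S_6 = 6/2 × (2 + 12)
S_6 = 6/2 × 14 = 42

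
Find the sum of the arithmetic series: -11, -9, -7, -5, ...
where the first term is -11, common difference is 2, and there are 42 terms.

Sₙ = n/2 × (first + last)
Last term = a + (n-1)d = -11 + (42-1)×2 = 71
S_42 = 42/2 × (-11 + 71)
S_42 = 42/2 × 60 = 1260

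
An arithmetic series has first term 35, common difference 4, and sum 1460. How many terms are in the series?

Using S = n/2 × [2a + (n-1)d]
1460 = n/2 × [2(35) + (n-1)(4)]
1460 = n/2 × [70 + 4n - 4]
2920 = n × [66 + 4n]
4n² + (66)n - 2920 = 0
Discriminant: Δ = (66)² - 4(4)(-2920) = 4356 + 46720 = 51076
√Δ = 226
n = [-(66) + √Δ] / (2·4) = (-66 + 226) / 8 = 160 / 8 = 20
(The negative root is discarded since n must be a positive integer.)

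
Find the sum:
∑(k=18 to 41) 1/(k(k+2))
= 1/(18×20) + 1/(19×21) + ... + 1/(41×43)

Partial fractions: 1/(k(k+2)) = (1/2)[1/k - 1/(k+2)]
Telescoping leaves the first two and last two terms:
= (1/2)[1/18 + 1/19 - 1/42 - 1/43]
= 1573/51471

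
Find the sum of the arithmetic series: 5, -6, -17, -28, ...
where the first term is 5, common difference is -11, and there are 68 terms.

Sₙ = n/2 × (first + last)
Last term = a + (n-1)d = 5 + (68-1)×(-11) = -732
S_68 = 68/2 × (5 + (-732))
S_68 = 68/2 × (-727) = -24718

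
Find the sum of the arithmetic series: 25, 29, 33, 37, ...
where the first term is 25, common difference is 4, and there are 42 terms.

Sₙ = n/2 × (first + last)
Last term = a + (n-1)d = 25 + (42-1)×4 = 189
S_42 = 42/2 × (25 + 189)
S_42 = 42/2 × 214 = 4494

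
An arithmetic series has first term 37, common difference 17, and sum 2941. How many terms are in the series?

Using S = n/2 × [2a + (n-1)d]
2941 = n/2 × [2(37) + (n-1)(17)]
2941 = n/2 × [74 + 17n - 17]
5882 = n × [57 + 17n]
17n² + (57)n - 5882 = 0
Discriminant: Δ = (57)² - 4(17)(-5882) = 3249 + 399976 = 403225
√Δ = 635
n = [-(57) + √Δ] / (2·17) = (-57 + 635) / 34 = 578 / 34 = 17
(The negative root is discarded since n must be a positive integer.)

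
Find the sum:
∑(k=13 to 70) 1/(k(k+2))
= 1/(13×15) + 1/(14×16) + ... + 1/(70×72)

Partial fractions: 1/(k(k+2)) = (1/2)[1/k - 1/(k+2)]
Telescoping leaves the first two and last two terms:
= (1/2)[1/13 + 1/14 - 1/71 - 1/72]
= 55999/930384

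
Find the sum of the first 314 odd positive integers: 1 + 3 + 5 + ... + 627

Sum of first n odd numbers = n²
= 314²
= 98596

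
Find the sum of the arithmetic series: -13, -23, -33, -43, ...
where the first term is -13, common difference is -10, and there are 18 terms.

Sₙ = n/2 × (first + last)
Last term = a + (n-1)d = -13 + (18-1)×(-10) = -183
S_18 = 18/2 × (-13 + (-183))
S_18 = 18/2 × (-196) = -1764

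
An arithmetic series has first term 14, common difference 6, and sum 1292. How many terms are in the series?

Using S = n/2 × [2a + (n-1)d]
1292 = n/2 × [2(14) + (n-1)(6)]
1292 = n/2 × [28 + 6n - 6]
2584 = n × [22 + 6n]
6n² + (22)n - 2584 = 0
Discriminant: Δ = (22)² - 4(6)(-2584) = 484 + 62016 = 62500
√Δ = 250
n = [-(22) + √Δ] / (2·6) = (-22 + 250) / 12 = 228 / 12 = 19
(The negative root is discarded since n must be a positive integer.)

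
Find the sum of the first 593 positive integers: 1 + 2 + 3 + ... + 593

Formula: ∑k = n(n+1)/2
= 593×594/2
= 352242/2
= 176121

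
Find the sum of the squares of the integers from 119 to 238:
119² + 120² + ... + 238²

Use ∑_{k=1}^{n} k² = n(n+1)(2n+1)/6, then subtract the first 118 terms.
∑_{k=1}^{238} k² = 238×239×477/6 = 4522119
∑_{k=1}^{118} k² = 118×119×237/6 = 554659
∑_{k=119}^{238} k² = 4522119 - 554659 = 3967460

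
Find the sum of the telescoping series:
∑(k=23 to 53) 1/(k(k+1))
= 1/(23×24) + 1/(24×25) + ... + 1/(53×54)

Partial fractions: 1/(k(k+1)) = 1/k - 1/(k+1)
The series telescopes:
= (1/23 - 1/24) + (1/24 - 1/25) + ... + (1/53 - 1/54)
= 1/23 - 1/54
= 31/1242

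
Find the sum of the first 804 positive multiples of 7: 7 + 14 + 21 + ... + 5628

Factor out 7: = 7(1 + 2 + ... + 804) = 7 × n(n+1)/2
= 7 × 804×805/2
= 7 × 323610
= 2265270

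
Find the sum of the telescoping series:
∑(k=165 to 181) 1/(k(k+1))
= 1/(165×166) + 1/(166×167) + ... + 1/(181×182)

Partial fractions: 1/(k(k+1)) = 1/k - 1/(k+1)
The series telescopes:
= (1/165 - 1/166) + (1/166 - 1/167) + ... + (1/181 - 1/182)
= 1/165 - 1/182
= 17/30030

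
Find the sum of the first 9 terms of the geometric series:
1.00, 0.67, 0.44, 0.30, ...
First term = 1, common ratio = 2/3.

Sₙ = a(1 - rⁿ) / (1 - r)
S_9 = 1(1 - (2/3)^9) / (1 - (2/3))
S_9 = 1(1 - (512/19683)) / (1/3)
S_9 = 19171/6561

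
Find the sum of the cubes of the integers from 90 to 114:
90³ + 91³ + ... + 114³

Use ∑_{k=1}^{n} k³ = [n(n+1)/2]², then subtract the first 89 terms.
∑_{k=1}^{114} k³ = [114×115/2]² = 6555² = 42968025
∑_{k=1}^{89} k³ = [89×90/2]² = 4005² = 16040025
∑_{k=90}^{114} k³ = 42968025 - 16040025 = 26928000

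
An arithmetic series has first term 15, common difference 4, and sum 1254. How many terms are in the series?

Using S = n/2 × [2a + (n-1)d]
1254 = n/2 × [2(15) + (n-1)(4)]
1254 = n/2 × [30 + 4n - 4]
2508 = n × [26 + 4n]
4n² + (26)n - 2508 = 0
Discriminant: Δ = (26)² - 4(4)(-2508) = 676 + 40128 = 40804
√Δ = 202
n = [-(26) + √Δ] / (2·4) = (-26 + 202) / 8 = 176 / 8 = 22
(The negative root is discarded since n must be a positive integer.)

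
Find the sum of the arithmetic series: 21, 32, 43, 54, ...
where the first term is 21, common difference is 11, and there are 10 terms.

Sₙ = n/2 × (first + last)
Last term = a + (n-1)d = 21 + (10-1)×11 = 120
S_10 = 10/2 × (21 + 120)
S_10 = 10/2 × 141 = 705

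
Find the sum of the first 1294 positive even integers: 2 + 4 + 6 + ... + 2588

Sum of first n even numbers = n(n+1)
= 1294×1295
= 1675730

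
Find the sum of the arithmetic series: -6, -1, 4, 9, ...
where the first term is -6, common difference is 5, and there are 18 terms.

Sₙ = n/2 × (first + last)
Last term = a + (n-1)d = -6 + (18-1)×5 = 79
S_18 = 18/2 × (-6 + 79)
S_18 = 18/2 × 73 = 657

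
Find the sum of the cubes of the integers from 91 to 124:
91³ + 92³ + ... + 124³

Use ∑_{k=1}^{n} k³ = [n(n+1)/2]², then subtract the first 90 terms.
∑_{k=1}^{124} k³ = [124×125/2]² = 7750² = 60062500
∑_{k=1}^{90} k³ = [90×91/2]² = 4095² = 16769025
∑_{k=91}^{124} k³ = 60062500 - 16769025 = 43293475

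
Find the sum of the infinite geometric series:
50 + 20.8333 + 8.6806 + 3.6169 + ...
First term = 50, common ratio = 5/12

For |r| < 1, S = a / (1 - r)
S = 50 / (1 - (5/12))
S = 50 / (7/12)
S = 600/7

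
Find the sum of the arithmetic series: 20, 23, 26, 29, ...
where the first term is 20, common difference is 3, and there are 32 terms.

Sₙ = n/2 × (first + last)
Last term = a + (n-1)d = 20 + (32-1)×3 = 113
S_32 = 32/2 × (20 + 113)
S_32 = 32/2 × 133 = 2128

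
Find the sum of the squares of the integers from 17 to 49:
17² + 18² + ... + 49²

Use ∑_{k=1}^{n} k² = n(n+1)(2n+1)/6, then subtract the first 16 terms.
∑_{k=1}^{49} k² = 49×50×99/6 = 40425
∑_{k=1}^{16} k² = 16×17×33/6 = 1496
∑_{k=17}^{49} k² = 40425 - 1496 = 38929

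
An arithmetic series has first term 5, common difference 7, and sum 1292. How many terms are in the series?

Using S = n/2 × [2a + (n-1)d]
1292 = n/2 × [2(5) + (n-1)(7)]
1292 = n/2 × [10 + 7n - 7]
2584 = n × [3 + 7n]
7n² + (3)n - 2584 = 0
Discriminant: Δ = (3)² - 4(7)(-2584) = 9 + 72352 = 72361
√Δ = 269
n = [-(3) + √Δ] / (2·7) = (-3 + 269) / 14 = 266 / 14 = 19
(The negative root is discarded since n must be a positive integer.)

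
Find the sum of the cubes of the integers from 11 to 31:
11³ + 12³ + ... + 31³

Use ∑_{k=1}^{n} k³ = [n(n+1)/2]², then subtract the first 10 terms.
∑_{k=1}^{31} k³ = [31×32/2]² = 496² = 246016
∑_{k=1}^{10} k³ = [10×11/2]² = 55² = 3025
∑_{k=11}^{31} k³ = 246016 - 3025 = 242991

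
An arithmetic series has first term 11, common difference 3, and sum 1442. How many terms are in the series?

Using S = n/2 × [2a + (n-1)d]
1442 = n/2 × [2(11) + (n-1)(3)]
1442 = n/2 × [22 + 3n - 3]
2884 = n × [19 + 3n]
3n² + (19)n - 2884 = 0
Discriminant: Δ = (19)² - 4(3)(-2884) = 361 + 34608 = 34969
√Δ = 187
n = [-(19) + √Δ] / (2·3) = (-19 + 187) / 6 = 168 / 6 = 28
(The negative root is discarded since n must be a positive integer.)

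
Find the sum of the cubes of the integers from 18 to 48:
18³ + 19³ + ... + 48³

Use ∑_{k=1}^{n} k³ = [n(n+1)/2]², then subtract the first 17 terms.
∑_{k=1}^{48} k³ = [48×49/2]² = 1176² = 1382976
∑_{k=1}^{17} k³ = [17×18/2]² = 153² = 23409
∑_{k=18}^{48} k³ = 1382976 - 23409 = 1359567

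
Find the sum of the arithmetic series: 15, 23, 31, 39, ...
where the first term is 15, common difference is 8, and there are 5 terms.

Sₙ = n/2 × (first + last)
Last term = a + (n-1)d = 15 + (5-1)×8 = 47
S_5 = 5/2 × (15 + 47)
S_5 = 5/2 × 62 = 155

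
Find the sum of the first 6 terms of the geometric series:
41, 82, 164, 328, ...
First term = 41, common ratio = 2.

Sₙ = a(1 - rⁿ) / (1 - r)
S_6 = 41(1 - 2^6) / (1 - 2)
S_6 = 41(1 - 64) / (-1)
S_6 = 2583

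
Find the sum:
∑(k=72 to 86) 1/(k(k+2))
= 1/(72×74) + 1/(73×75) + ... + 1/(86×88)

Partial fractions: 1/(k(k+2)) = (1/2)[1/k - 1/(k+2)]
Telescoping leaves the first two and last two terms:
= (1/2)[1/72 + 1/73 - 1/87 - 1/88]
= 3965/1676664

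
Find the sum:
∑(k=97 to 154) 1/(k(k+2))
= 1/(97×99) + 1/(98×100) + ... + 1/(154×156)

Partial fractions: 1/(k(k+2)) = (1/2)[1/k - 1/(k+2)]
Telescoping leaves the first two and last two terms:
= (1/2)[1/97 + 1/98 - 1/155 - 1/156]
= 879367/229855080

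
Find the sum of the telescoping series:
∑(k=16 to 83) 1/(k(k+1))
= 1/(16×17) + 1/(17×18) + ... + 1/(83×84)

Partial fractions: 1/(k(k+1)) = 1/k - 1/(k+1)
The series telescopes:
= (1/16 - 1/17) + (1/17 - 1/18) + ... + (1/83 - 1/84)
= 1/16 - 1/84
= 17/336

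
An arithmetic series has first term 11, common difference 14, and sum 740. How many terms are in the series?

Using S = n/2 × [2a + (n-1)d]
740 = n/2 × [2(11) + (n-1)(14)]
740 = n/2 × [22 + 14n - 14]
1480 = n × [8 + 14n]
14n² + (8)n - 1480 = 0
Discriminant: Δ = (8)² - 4(14)(-1480) = 64 + 82880 = 82944
√Δ = 288
n = [-(8) + √Δ] / (2·14) = (-8 + 288) / 28 = 280 / 28 = 10
(The negative root is discarded since n must be a positive integer.)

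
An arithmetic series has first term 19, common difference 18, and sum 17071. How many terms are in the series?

Using S = n/2 × [2a + (n-1)d]
17071 = n/2 × [2(19) + (n-1)(18)]
17071 = n/2 × [38 + 18n - 18]
34142 = n × [20 + 18n]
18n² + (20)n - 34142 = 0
Discriminant: Δ = (20)² - 4(18)(-34142) = 400 + 2458224 = 2458624
√Δ = 1568
n = [-(20) + √Δ] / (2·18) = (-20 + 1568) / 36 = 1548 / 36 = 43
(The negative root is discarded since n must be a positive integer.)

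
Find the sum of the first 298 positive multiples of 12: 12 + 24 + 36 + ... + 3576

Factor out 12: = 12(1 + 2 + ... + 298) = 12 × n(n+1)/2
= 12 × 298×299/2
= 12 × 44551
= 534612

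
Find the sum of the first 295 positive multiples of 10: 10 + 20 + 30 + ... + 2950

Factor out 10: = 10(1 + 2 + ... + 295) = 10 × n(n+1)/2
= 10 × 295×296/2
= 10 × 43660
= 436600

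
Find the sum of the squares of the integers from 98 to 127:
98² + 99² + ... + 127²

Use ∑_{k=1}^{n} k² = n(n+1)(2n+1)/6, then subtract the first 97 terms.
∑_{k=1}^{127} k² = 127×128×255/6 = 690880
∑_{k=1}^{97} k² = 97×98×195/6 = 308945
∑_{k=98}^{127} k² = 690880 - 308945 = 381935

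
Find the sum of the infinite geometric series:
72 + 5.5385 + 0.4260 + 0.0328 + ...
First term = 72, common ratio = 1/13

For |r| < 1, S = a / (1 - r)
S = 72 / (1 - (1/13))
S = 72 / (12/13)
S = 78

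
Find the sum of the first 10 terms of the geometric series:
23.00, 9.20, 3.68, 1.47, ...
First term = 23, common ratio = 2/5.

Sₙ = a(1 - rⁿ) / (1 - r)
S_10 = 23(1 - (2/5)^10) / (1 - (2/5))
S_10 = 23(1 - (1024/9765625)) / (3/5)
S_10 = 74861941/1953125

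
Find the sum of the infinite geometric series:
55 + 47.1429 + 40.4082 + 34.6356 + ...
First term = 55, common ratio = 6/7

For |r| < 1, S = a / (1 - r)
S = 55 / (1 - (6/7))
S = 55 / (1/7)
S = 385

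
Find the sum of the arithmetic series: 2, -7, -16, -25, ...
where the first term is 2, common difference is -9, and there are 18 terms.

Sₙ = n/2 × (first + last)
Last term = a + (n-1)d = 2 + (18-1)×(-9) = -151
S_18 = 18/2 × (2 + (-151))
S_18 = 18/2 × (-149) = -1341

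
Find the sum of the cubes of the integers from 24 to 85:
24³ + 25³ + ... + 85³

Use ∑_{k=1}^{n} k³ = [n(n+1)/2]², then subtract the first 23 terms.
∑_{k=1}^{85} k³ = [85×86/2]² = 3655² = 13359025
∑_{k=1}^{23} k³ = [23×24/2]² = 276² = 76176
∑_{k=24}^{85} k³ = 13359025 - 76176 = 13282849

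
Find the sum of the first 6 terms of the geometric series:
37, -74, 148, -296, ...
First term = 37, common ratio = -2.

Sₙ = a(1 - rⁿ) / (1 - r)
S_6 = 37(1 - (-2)^6) / (1 - (-2))
S_6 = 37(1 - 64) / (3)
S_6 = -777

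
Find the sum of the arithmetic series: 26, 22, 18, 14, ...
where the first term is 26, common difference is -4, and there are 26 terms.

Sₙ = n/2 × (first + last)
Last term = a + (n-1)d = 26 + (26-1)×(-4) = -74
S_26 = 26/2 × (26 + (-74))
S_26 = 26/2 × (-48) = -624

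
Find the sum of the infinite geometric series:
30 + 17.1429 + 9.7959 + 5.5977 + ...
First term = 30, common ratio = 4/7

For |r| < 1, S = a / (1 - r)
S = 30 / (1 - (4/7))
S = 30 / (3/7)
S = 70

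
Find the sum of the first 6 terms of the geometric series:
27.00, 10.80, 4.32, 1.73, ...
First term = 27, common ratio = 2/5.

Sₙ = a(1 - rⁿ) / (1 - r)
S_6 = 27(1 - (2/5)^6) / (1 - (2/5))
S_6 = 27(1 - (64/15625)) / (3/5)
S_6 = 140049/3125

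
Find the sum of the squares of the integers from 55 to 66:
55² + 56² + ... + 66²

Use ∑_{k=1}^{n} k² = n(n+1)(2n+1)/6, then subtract the first 54 terms.
∑_{k=1}^{66} k² = 66×67×133/6 = 98021
∑_{k=1}^{54} k² = 54×55×109/6 = 53955
∑_{k=55}^{66} k² = 98021 - 53955 = 44066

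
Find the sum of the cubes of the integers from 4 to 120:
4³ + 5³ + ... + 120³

Use ∑_{k=1}^{n} k³ = [n(n+1)/2]², then subtract the first 3 terms.
∑_{k=1}^{120} k³ = [120×121/2]² = 7260² = 52707600
∑_{k=1}^{3} k³ = [3×4/2]² = 6² = 36
∑_{k=4}^{120} k³ = 52707600 - 36 = 52707564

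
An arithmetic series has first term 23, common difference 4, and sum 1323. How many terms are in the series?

Using S = n/2 × [2a + (n-1)d]
1323 = n/2 × [2(23) + (n-1)(4)]
1323 = n/2 × [46 + 4n - 4]
2646 = n × [42 + 4n]
4n² + (42)n - 2646 = 0
Discriminant: Δ = (42)² - 4(4)(-2646) = 1764 + 42336 = 44100
√Δ = 210
n = [-(42) + √Δ] / (2·4) = (-42 + 210) / 8 = 168 / 8 = 21
(The negative root is discarded since n must be a positive integer.)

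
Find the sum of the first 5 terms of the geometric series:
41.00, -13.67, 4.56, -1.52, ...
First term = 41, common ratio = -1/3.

Sₙ = a(1 - rⁿ) / (1 - r)
S_5 = 41(1 - (-1/3)^5) / (1 - (-1/3))
S_5 = 41(1 - (-1/243)) / (4/3)
S_5 = 2501/81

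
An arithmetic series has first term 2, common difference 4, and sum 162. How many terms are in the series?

Using S = n/2 × [2a + (n-1)d]
162 = n/2 × [2(2) + (n-1)(4)]
162 = n/2 × [4 + 4n - 4]
324 = n × [0 + 4n]
4n² + (0)n - 324 = 0
Discriminant: Δ = (0)² - 4(4)(-324) = 0 + 5184 = 5184
√Δ = 72
n = [-(0) + √Δ] / (2·4) = (0 + 72) / 8 = 72 / 8 = 9
(The negative root is discarded since n must be a positive integer.)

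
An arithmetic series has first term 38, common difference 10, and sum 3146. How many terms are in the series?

Using S = n/2 × [2a + (n-1)d]
3146 = n/2 × [2(38) + (n-1)(10)]
3146 = n/2 × [76 + 10n - 10]
6292 = n × [66 + 10n]
10n² + (66)n - 6292 = 0
Discriminant: Δ = (66)² - 4(10)(-6292) = 4356 + 251680 = 256036
√Δ = 506
n = [-(66) + √Δ] / (2·10) = (-66 + 506) / 20 = 440 / 20 = 22
(The negative root is discarded since n must be a positive integer.)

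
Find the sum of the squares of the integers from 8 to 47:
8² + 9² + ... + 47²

Use ∑_{k=1}^{n} k² = n(n+1)(2n+1)/6, then subtract the first 7 terms.
∑_{k=1}^{47} k² = 47×48×95/6 = 35720
∑_{k=1}^{7} k² = 7×8×15/6 = 140
∑_{k=8}^{47} k² = 35720 - 140 = 35580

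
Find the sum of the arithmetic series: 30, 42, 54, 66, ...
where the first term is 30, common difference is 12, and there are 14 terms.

Sₙ = n/2 × (first + last)
Last term = a + (n-1)d = 30 + (14-1)×12 = 186
S_14 = 14/2 × (30 + 186)
S_14 = 14/2 × 216 = 1512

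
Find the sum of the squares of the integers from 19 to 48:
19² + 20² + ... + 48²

Use ∑_{k=1}^{n} k² = n(n+1)(2n+1)/6, then subtract the first 18 terms.
∑_{k=1}^{48} k² = 48×49×97/6 = 38024
∑_{k=1}^{18} k² = 18×19×37/6 = 2109
∑_{k=19}^{48} k² = 38024 - 2109 = 35915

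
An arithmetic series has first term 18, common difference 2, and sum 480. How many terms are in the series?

Using S = n/2 × [2a + (n-1)d]
480 = n/2 × [2(18) + (n-1)(2)]
480 = n/2 × [36 + 2n - 2]
960 = n × [34 + 2n]
2n² + (34)n - 960 = 0
Discriminant: Δ = (34)² - 4(2)(-960) = 1156 + 7680 = 8836
√Δ = 94
n = [-(34) + √Δ] / (2·2) = (-34 + 94) / 4 = 60 / 4 = 15
(The negative root is discarded since n must be a positive integer.)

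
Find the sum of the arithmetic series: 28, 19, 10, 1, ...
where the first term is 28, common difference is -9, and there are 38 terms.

Sₙ = n/2 × (first + last)
Last term = a + (n-1)d = 28 + (38-1)×(-9) = -305
S_38 = 38/2 × (28 + (-305))
S_38 = 38/2 × (-277) = -5263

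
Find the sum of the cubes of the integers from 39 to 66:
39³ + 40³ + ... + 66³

Use ∑_{k=1}^{n} k³ = [n(n+1)/2]², then subtract the first 38 terms.
∑_{k=1}^{66} k³ = [66×67/2]² = 2211² = 4888521
∑_{k=1}^{38} k³ = [38×39/2]² = 741² = 549081
∑_{k=39}^{66} k³ = 4888521 - 549081 = 4339440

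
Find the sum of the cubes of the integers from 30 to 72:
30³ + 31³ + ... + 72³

Use ∑_{k=1}^{n} k³ = [n(n+1)/2]², then subtract the first 29 terms.
∑_{k=1}^{72} k³ = [72×73/2]² = 2628² = 6906384
∑_{k=1}^{29} k³ = [29×30/2]² = 435² = 189225
∑_{k=30}^{72} k³ = 6906384 - 189225 = 6717159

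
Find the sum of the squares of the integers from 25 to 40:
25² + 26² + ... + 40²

Use ∑_{k=1}^{n} k² = n(n+1)(2n+1)/6, then subtract the first 24 terms.
∑_{k=1}^{40} k² = 40×41×81/6 = 22140
∑_{k=1}^{24} k² = 24×25×49/6 = 4900
∑_{k=25}^{40} k² = 22140 - 4900 = 17240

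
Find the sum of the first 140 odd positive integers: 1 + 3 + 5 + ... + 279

Sum of first n odd numbers = n²
= 140²
= 19600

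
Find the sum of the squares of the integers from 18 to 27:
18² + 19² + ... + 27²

Use ∑_{k=1}^{n} k² = n(n+1)(2n+1)/6, then subtract the first 17 terms.
∑_{k=1}^{27} k² = 27×28×55/6 = 6930
∑_{k=1}^{17} k² = 17×18×35/6 = 1785
∑_{k=18}^{27} k² = 6930 - 1785 = 5145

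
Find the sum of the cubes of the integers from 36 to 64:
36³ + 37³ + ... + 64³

Use ∑_{k=1}^{n} k³ = [n(n+1)/2]², then subtract the first 35 terms.
∑_{k=1}^{64} k³ = [64×65/2]² = 2080² = 4326400
∑_{k=1}^{35} k³ = [35×36/2]² = 630² = 396900
∑_{k=36}^{64} k³ = 4326400 - 396900 = 3929500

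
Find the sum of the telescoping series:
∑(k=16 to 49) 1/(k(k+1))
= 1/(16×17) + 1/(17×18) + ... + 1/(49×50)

Partial fractions: 1/(k(k+1)) = 1/k - 1/(k+1)
The series telescopes:
= (1/16 - 1/17) + (1/17 - 1/18) + ... + (1/49 - 1/50)
= 1/16 - 1/50
= 17/400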